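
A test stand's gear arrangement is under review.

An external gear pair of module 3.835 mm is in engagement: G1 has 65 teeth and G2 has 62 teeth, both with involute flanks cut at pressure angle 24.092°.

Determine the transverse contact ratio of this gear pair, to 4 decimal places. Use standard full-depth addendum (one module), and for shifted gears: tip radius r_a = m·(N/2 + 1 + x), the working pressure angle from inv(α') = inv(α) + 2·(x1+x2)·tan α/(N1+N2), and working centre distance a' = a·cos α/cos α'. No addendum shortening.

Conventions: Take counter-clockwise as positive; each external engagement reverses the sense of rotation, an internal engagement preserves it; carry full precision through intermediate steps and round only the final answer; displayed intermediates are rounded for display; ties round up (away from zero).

1.5946

class = single-mesh tooth geometry [involute pair 65T × 62T, m = 3.835]
base radii: r_b1 = 113.780475, r_b2 = 108.529068
tip radii: r_a1 = 128.472500, r_a2 = 122.720000
no profile shift: α' = α, a' = a
action lengths: √(r_a1²−r_b1²) = 59.658921, √(r_a2²−r_b2²) = 57.285598
base pitch p_b = π·m·cos α = 10.998520
CR = (59.658921 + 57.285598 − 243.522500·sin 24.09200°)/10.998520 = 1.594569
contact ratio ≈ 1.5946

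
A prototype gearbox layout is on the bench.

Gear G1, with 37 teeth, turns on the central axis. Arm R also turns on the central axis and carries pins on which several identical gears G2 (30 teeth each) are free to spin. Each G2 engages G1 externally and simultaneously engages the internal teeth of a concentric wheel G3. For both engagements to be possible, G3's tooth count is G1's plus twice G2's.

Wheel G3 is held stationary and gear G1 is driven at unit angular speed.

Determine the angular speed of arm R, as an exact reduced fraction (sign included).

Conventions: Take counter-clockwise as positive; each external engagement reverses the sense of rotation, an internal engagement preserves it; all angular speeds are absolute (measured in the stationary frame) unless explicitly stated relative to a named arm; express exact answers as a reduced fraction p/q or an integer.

recognized (axles ride arm R): planetary set, 37/30/97 teeth
ring teeth: 37 + 2·30 = 97
37(ω_sun−ω_arm) = −97(ω_ring−ω_arm),  ω_ring = 0, ω_sun = 1
37(1−ω_arm) = −97(0−ω_arm)  ⇒  134·ω_arm = 37  ⇒  ω_arm = 37/134
exact speed ratio = 37/134

37/134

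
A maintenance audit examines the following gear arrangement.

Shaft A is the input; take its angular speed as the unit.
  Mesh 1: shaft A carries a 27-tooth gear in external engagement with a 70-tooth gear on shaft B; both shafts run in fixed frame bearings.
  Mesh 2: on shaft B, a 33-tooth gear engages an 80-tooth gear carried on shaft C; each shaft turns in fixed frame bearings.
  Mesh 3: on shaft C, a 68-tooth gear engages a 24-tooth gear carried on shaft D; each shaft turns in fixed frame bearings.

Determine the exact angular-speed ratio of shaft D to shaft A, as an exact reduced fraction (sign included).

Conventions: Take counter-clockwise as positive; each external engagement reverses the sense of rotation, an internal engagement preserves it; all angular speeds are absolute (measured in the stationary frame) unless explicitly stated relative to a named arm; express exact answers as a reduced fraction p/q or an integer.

-5049/11200

class = fixed-axis compound train [3 meshes; 3 ratios multiply, 3 sense flips]
mesh 1 [27T→70T]: running ratio 27/70, sense −
mesh 2 [33T→80T]: running ratio 891/5600, sense +
mesh 3 [68T→24T]: running ratio 5049/11200, sense −
ω_out/ω_in = -5049/11200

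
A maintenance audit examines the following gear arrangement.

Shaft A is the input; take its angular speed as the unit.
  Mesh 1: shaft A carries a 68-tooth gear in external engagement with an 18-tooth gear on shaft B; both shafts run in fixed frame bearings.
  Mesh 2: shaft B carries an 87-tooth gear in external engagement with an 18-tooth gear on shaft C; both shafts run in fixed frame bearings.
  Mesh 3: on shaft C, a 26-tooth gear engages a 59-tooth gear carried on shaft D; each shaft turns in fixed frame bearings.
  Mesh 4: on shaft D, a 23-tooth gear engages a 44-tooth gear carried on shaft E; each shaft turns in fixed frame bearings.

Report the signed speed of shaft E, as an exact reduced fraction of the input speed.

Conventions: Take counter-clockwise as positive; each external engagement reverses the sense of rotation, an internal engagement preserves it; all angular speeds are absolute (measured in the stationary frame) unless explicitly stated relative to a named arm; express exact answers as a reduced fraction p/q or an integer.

147407/35046

4-mesh fixed-axis compound train (all bearings frame-fixed)
mesh 1 [68T→18T]: |ω|/ω_in = 1×68/18 = 34/9, sense flips to −
mesh 2 [87T→18T]: |ω|/ω_in = (34/9)×87/18 = 493/27, sense flips to +
mesh 3 [26T→59T]: |ω|/ω_in = (493/27)×26/59 = 12818/1593, sense flips to −
mesh 4 [23T→44T]: |ω|/ω_in = (12818/1593)×23/44 = 147407/35046, sense flips to +
signed output speed (× input speed) = 147407/35046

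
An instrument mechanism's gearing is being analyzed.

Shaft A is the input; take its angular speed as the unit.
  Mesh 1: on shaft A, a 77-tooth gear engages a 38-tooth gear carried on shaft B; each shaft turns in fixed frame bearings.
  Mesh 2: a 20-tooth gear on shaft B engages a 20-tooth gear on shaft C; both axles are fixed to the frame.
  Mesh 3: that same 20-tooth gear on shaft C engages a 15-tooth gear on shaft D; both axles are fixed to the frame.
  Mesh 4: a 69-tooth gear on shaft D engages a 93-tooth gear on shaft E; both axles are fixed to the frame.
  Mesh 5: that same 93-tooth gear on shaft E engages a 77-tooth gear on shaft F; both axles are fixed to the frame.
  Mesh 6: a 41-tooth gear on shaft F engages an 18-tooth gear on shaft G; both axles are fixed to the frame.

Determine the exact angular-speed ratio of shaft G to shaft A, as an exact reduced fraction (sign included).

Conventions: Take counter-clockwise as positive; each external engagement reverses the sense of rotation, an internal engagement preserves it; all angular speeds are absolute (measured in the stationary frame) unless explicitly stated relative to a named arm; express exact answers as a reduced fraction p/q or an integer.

943/171

class = fixed-axis compound train [6 meshes; 6 ratios multiply, 6 sense flips]
mesh 1 [77T→38T]: running ratio 77/38, sense −
mesh 2 [20T→20T]: running ratio 77/38, sense +
mesh 3 [20T→15T]: running ratio 154/57, sense −
mesh 4 [69T→93T]: running ratio 3542/1767, sense +
mesh 5 [93T→77T]: running ratio 46/19, sense −
mesh 6 [41T→18T]: running ratio 943/171, sense +
ω_out/ω_in = 943/171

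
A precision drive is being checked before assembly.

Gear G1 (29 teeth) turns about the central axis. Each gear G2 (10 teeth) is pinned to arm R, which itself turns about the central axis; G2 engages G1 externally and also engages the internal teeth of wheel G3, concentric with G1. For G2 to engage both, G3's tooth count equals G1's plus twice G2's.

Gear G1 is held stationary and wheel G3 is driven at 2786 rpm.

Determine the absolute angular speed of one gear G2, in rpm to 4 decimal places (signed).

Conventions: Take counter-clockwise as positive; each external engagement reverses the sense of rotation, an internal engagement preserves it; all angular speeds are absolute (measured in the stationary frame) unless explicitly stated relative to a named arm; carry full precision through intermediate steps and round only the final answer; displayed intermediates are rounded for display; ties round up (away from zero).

+6825.7000 rpm

planetary set (29T centre, 10T on arm, 49T internal) — Willis relation
normalise by the input: solve with ω_ring = 1, then scale by 2786 rpm
ring teeth: 29 + 2·10 = 49
29(ω_sun−ω_arm) = −49(ω_ring−ω_arm),  ω_sun = 0, ω_ring = 1
29(0−ω_arm) = −49(1−ω_arm)  ⇒  78·ω_arm = 49  ⇒  ω_arm = 49/78
sun–planet mesh: 29·(0−49/78) = −10·(ω_p−ω_arm)  ⇒  ω_p−ω_arm = 1421/780
ω_p = 49/78 + 1421/780 = 49/20
scale: ω_p = 49/20 × 2786 rpm = +6825.7000 rpm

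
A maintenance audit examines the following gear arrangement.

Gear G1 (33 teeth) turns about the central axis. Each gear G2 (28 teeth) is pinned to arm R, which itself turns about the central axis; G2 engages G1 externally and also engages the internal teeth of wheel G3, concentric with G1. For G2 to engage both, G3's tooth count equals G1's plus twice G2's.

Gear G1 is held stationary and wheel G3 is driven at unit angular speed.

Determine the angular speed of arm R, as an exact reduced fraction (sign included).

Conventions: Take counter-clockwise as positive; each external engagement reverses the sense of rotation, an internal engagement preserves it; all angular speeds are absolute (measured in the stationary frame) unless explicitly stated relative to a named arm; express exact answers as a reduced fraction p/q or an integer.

class = planetary set [G3 = 33+2·28 = 89; Willis about the carrier]
ring teeth: 33 + 2·28 = 89
33(ω_sun−ω_arm) = −89(ω_ring−ω_arm),  ω_sun = 0, ω_ring = 1
33(0−ω_arm) = −89(1−ω_arm)  ⇒  122·ω_arm = 89  ⇒  ω_arm = 89/122
exact speed ratio = 89/122

89/122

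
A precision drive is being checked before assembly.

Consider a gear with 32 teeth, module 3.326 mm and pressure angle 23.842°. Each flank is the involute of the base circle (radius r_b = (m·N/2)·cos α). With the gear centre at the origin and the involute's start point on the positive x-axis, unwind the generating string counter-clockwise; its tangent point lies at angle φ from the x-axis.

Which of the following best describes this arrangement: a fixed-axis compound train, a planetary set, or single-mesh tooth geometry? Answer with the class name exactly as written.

class = single-mesh tooth geometry [base-circle involute, m = 3.326, 32T]
classification: single-mesh tooth geometry

single-mesh tooth geometry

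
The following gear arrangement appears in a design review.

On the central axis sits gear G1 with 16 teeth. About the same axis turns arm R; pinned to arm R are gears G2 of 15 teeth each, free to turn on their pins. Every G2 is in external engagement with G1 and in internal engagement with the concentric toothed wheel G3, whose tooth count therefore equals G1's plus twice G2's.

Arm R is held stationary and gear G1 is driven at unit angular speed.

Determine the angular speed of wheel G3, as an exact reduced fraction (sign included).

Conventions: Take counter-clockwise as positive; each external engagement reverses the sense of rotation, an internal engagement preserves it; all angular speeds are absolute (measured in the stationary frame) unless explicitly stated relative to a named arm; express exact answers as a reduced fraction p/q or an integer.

-8/23

class = planetary set [G3 = 16+2·15 = 46; Willis about the carrier]
ring teeth: 16 + 2·15 = 46
16(ω_sun−ω_arm) = −46(ω_ring−ω_arm),  ω_arm = 0, ω_sun = 1
ω_ring = 0 − (16/46)(1−0) = -8/23
exact speed ratio = -8/23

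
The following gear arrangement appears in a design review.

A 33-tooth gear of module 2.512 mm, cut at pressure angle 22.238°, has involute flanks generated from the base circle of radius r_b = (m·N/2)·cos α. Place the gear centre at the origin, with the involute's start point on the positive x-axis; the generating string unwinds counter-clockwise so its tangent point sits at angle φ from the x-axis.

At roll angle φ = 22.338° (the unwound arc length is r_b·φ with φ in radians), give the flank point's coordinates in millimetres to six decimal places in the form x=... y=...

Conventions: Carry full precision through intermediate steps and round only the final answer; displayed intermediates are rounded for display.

recognized (one wheel, involute flank): single-mesh tooth geometry, m = 2.512, N = 33
pitch radius r_p = m·N/2 = 2.512·33/2 = 41.448000
base radius r_b = r_p·cos α = 41.448000·cos 22.238° = 38.365089
roll angle φ = 22.338° = 0.38987165 rad
x = r_b·(cos φ + φ·sin φ) = 41.170968
y = r_b·(sin φ − φ·cos φ) = 0.746387

x=41.170968 y=0.746387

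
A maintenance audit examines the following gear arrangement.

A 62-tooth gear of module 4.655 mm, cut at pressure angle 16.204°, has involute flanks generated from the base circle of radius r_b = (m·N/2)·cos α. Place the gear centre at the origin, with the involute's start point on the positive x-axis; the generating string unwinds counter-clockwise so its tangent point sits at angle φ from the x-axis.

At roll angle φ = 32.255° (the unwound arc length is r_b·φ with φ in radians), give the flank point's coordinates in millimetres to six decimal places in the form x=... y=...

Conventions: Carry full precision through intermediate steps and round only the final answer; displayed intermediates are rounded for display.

topology: single-mesh involute geometry — m = 4.655, N = 62
pitch radius r_p = m·N/2 = 4.655·62/2 = 144.305000
base radius r_b = r_p·cos α = 144.305000·cos 16.204° = 138.572369
roll angle φ = 32.255° = 0.56295595 rad
x = r_b·(cos φ + φ·sin φ) = 158.821155
y = r_b·(sin φ − φ·cos φ) = 7.982742

x=158.821155 y=7.982742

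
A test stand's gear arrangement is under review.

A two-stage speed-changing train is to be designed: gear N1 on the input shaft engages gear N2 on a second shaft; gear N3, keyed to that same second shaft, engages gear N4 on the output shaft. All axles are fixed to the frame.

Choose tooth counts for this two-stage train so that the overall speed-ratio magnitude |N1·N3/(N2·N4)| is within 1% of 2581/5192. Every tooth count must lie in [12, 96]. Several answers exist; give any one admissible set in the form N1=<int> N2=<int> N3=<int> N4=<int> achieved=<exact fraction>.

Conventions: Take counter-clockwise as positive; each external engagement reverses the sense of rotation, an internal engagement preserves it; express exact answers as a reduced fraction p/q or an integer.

class = fixed-axis compound train [2-stage, 2581/5192 wanted]
target = 2581/5192 in lowest terms: an exact hit needs N1·N3 = k·2581 and N2·N4 = k·5192 for one integer k, every count in [12, 96]; additionally prefer no 1:1 stage (N1 ≠ N2, N3 ≠ N4)
k = 1: N1·N3 = 2581 = 29·89, N2·N4 = 5192 = 59·88
achieved = 29·89/(59·88) = 2581/5192; |achieved − target| = 0 ≤ 2581/519200 ✓

N1=29 N2=59 N3=89 N4=88 achieved=2581/5192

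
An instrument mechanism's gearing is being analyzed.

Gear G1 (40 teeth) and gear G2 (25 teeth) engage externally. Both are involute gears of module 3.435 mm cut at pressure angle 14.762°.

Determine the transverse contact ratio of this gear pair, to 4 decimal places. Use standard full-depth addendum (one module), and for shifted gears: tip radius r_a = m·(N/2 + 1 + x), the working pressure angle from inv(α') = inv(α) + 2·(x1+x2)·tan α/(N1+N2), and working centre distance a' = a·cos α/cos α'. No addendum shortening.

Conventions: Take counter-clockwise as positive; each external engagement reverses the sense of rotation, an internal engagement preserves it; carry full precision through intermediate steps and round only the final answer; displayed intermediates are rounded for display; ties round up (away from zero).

recognized (one external pair, fixed centres): single-mesh tooth geometry, m = 3.435, N1 = 40, N2 = 25
base radii: r_b1 = 66.432391, r_b2 = 41.520245
tip radii: r_a1 = 72.135000, r_a2 = 46.372500
no profile shift: α' = α, a' = a
action lengths: √(r_a1²−r_b1²) = 28.110418, √(r_a2²−r_b2²) = 20.651345
base pitch p_b = π·m·cos α = 10.435176
CR = (28.110418 + 20.651345 − 111.637500·sin 14.76200°)/10.435176 = 1.946879
contact ratio ≈ 1.9469

1.9469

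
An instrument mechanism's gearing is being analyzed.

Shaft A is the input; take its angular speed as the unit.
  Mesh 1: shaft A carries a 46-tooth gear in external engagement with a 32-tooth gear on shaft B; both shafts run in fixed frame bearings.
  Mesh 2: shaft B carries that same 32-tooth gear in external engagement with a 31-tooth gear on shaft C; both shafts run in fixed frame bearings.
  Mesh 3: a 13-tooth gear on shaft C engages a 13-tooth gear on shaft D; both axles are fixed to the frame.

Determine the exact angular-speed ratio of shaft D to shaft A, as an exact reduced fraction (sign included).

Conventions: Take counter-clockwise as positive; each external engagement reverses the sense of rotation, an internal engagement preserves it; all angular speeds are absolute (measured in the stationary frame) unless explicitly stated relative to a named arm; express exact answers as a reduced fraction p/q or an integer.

class = fixed-axis compound train [3 meshes; 3 ratios multiply, 3 sense flips]
mesh 1 [46T→32T]: running ratio 23/16, sense −
mesh 2 [32T→31T]: running ratio 46/31, sense +
mesh 3 [13T→13T]: running ratio 46/31, sense −
ω_out/ω_in = -46/31

-46/31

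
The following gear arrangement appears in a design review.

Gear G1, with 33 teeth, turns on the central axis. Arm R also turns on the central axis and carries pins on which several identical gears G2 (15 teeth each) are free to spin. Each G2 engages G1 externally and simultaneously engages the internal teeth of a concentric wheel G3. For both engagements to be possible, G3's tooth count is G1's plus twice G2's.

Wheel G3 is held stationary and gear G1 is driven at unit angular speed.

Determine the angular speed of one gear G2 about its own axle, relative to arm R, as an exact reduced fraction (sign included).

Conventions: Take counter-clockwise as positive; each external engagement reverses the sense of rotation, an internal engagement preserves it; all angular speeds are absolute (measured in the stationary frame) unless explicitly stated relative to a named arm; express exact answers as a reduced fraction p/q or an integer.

-231/160

class = planetary set [G3 = 33+2·15 = 63; Willis about the carrier]
ring teeth: 33 + 2·15 = 63
33(ω_sun−ω_arm) = −63(ω_ring−ω_arm),  ω_ring = 0, ω_sun = 1
33(1−ω_arm) = −63(0−ω_arm)  ⇒  96·ω_arm = 33  ⇒  ω_arm = 11/32
sun–planet mesh: 33·(1−11/32) = −15·(ω_p−ω_arm)  ⇒  ω_p−ω_arm = -231/160
exact speed ratio = -231/160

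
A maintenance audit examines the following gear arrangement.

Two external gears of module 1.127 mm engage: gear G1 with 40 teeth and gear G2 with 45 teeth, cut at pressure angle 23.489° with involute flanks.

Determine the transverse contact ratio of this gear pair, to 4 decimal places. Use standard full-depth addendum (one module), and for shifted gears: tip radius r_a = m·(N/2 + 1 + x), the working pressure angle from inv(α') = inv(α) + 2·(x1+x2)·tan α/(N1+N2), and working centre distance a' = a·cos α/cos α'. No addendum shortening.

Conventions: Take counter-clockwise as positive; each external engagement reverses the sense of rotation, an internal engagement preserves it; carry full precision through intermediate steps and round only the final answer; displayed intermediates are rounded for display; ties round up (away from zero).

recognized (one external pair, fixed centres): single-mesh tooth geometry, m = 1.127, N1 = 40, N2 = 45
base radii: r_b1 = 20.672259, r_b2 = 23.256292
tip radii: r_a1 = 23.667000, r_a2 = 26.484500
no profile shift: α' = α, a' = a
action lengths: √(r_a1²−r_b1²) = 11.523219, √(r_a2²−r_b2²) = 12.671765
base pitch p_b = π·m·cos α = 3.247191
CR = (11.523219 + 12.671765 − 47.897500·sin 23.48900°)/3.247191 = 1.571923
contact ratio ≈ 1.5719

1.5719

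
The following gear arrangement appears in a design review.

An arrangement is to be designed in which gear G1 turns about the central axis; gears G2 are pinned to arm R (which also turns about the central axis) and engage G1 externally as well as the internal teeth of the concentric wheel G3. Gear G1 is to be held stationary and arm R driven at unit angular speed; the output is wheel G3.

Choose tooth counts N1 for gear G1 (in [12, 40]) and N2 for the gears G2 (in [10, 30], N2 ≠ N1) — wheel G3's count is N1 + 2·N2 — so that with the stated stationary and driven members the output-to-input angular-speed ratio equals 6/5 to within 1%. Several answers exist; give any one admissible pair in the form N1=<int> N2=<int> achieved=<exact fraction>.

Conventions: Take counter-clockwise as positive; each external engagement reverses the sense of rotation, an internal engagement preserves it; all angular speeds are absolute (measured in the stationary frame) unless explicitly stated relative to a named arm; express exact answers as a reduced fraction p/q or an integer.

N1=12 N2=24 achieved=6/5

topology: planetary set — design target 6/5, arm = carrier (Willis)
Willis with ω_sun = 0: ω_ring/ω_arm = (N1+N3)/N3; set equal to 6/5  ⇒  N3/N1 = 1/(6/5 − 1) = 5
N3 = N1 + 2·N2  ⇒  N2/N1 = (N3/N1 − 1)/2 = (5 − 1)/2 = 2
smallest multiple with N1 ≥ 12 and N2 ≥ 10: k = 12  ⇒  N1 = 12·1 = 12, N2 = 12·2 = 24 (N1 ≤ 40, N2 ≤ 30, N2 ≠ N1 ✓), N3 = 12 + 2·24 = 60
check: (N1+N3)/N3 with N1 = 12, N3 = 60 gives 6/5; |achieved − target| = 0 ≤ 3/250 ✓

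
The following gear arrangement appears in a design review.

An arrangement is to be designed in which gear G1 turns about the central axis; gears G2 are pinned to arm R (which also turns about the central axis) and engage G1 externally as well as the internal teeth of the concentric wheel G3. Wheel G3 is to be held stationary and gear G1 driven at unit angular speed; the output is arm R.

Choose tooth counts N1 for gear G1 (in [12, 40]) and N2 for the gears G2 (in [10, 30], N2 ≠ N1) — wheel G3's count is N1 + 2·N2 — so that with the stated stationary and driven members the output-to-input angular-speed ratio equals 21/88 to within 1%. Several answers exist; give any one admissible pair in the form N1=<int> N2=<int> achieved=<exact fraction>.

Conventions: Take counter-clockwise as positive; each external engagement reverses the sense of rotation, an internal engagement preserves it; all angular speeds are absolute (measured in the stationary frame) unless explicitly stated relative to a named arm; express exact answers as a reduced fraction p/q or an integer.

planetary set to be sized for 21/88 (Willis relation)
Willis with ω_ring = 0: ω_arm/ω_sun = N1/(N1+N3); set equal to 21/88  ⇒  N3/N1 = 1/(21/88) − 1 = 67/21
N3 = N1 + 2·N2  ⇒  N2/N1 = (N3/N1 − 1)/2 = (67/21 − 1)/2 = 23/21
smallest multiple with N1 ≥ 12 and N2 ≥ 10: k = 1  ⇒  N1 = 1·21 = 21, N2 = 1·23 = 23 (N1 ≤ 40, N2 ≤ 30, N2 ≠ N1 ✓), N3 = 21 + 2·23 = 67
check: N1/(N1+N3) with N1 = 21, N3 = 67 gives 21/88; |achieved − target| = 0 ≤ 21/8800 ✓

N1=21 N2=23 achieved=21/88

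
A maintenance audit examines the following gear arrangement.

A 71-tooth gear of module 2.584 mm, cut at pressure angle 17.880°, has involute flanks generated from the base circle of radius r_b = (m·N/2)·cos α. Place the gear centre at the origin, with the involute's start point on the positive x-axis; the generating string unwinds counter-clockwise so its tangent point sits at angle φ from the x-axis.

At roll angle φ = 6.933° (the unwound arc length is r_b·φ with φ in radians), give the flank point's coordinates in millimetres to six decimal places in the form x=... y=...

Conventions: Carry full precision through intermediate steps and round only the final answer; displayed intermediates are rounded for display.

x=87.938286 y=0.051483

class = single-mesh tooth geometry [base-circle involute, m = 2.584, 71T]
pitch radius r_p = m·N/2 = 2.584·71/2 = 91.732000
base radius r_b = r_p·cos α = 91.732000·cos 17.880° = 87.301494
roll angle φ = 6.933° = 0.12100368 rad
x = r_b·(cos φ + φ·sin φ) = 87.938286
y = r_b·(sin φ − φ·cos φ) = 0.051483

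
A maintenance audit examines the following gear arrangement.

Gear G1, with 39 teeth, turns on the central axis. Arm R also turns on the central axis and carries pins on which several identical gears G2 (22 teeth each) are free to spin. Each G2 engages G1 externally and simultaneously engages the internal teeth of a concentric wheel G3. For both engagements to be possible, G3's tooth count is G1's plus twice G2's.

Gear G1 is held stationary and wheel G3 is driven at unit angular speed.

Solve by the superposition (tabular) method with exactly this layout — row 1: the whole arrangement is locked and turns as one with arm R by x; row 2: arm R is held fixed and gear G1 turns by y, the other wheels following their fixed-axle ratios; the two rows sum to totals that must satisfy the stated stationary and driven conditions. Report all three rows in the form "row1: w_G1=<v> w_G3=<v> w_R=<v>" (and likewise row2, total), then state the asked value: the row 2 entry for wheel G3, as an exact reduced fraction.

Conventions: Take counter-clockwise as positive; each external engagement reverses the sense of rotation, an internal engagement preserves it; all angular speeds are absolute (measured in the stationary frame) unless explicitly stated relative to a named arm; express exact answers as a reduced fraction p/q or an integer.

row1: w_G1=83/122 w_G3=83/122 w_R=83/122
row2: w_G1=-83/122 w_G3=39/122 w_R=0
total: w_G1=0 w_G3=1 w_R=83/122
asked value: 39/122

class = planetary set [G3 = 39+2·22 = 83; Willis about the carrier]
row 1: whole set turns with the arm by x
row 2 — arm fixed, fixed-axis ratios: sun y, ring −(39/83)·y, arm 0
boundary: total ω_sun = x + y = 0 and total ω_ring = x − (39/83)·y = 1  ⇒  y = -83/122, x = 83/122
row 2 ring = −(39/83)·(-83/122) = 39/122
totals (row 1 + row 2): sun 83/122 + (-83/122) = 0, ring 83/122 + 39/122 = 1, arm 83/122 + 0 = 83/122
asked cell (row2, ring) = 39/122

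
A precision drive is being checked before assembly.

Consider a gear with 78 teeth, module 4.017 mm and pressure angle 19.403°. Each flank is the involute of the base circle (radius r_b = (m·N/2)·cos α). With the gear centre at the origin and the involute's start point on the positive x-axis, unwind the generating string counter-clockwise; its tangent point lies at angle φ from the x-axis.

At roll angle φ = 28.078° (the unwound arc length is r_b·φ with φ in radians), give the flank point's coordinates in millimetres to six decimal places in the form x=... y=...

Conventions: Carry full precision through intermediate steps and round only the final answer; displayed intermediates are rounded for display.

x=164.457340 y=5.658695

recognized (one wheel, involute flank): single-mesh tooth geometry, m = 4.017, N = 78
pitch radius r_p = m·N/2 = 4.017·78/2 = 156.663000
base radius r_b = r_p·cos α = 156.663000·cos 19.403° = 147.765366
roll angle φ = 28.078° = 0.49005355 rad
x = r_b·(cos φ + φ·sin φ) = 164.457340
y = r_b·(sin φ − φ·cos φ) = 5.658695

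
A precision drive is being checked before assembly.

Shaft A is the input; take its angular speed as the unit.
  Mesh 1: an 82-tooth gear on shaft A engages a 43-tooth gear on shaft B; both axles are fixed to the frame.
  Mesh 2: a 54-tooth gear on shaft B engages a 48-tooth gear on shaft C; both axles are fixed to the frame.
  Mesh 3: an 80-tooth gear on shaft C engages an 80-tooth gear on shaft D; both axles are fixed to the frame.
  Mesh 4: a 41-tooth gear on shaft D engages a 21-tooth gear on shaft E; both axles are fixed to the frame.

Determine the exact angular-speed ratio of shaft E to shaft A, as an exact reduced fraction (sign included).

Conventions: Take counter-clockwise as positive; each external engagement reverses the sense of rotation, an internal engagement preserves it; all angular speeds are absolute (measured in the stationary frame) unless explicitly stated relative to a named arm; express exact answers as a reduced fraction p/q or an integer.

5043/1204

class = fixed-axis compound train [4 meshes; 4 ratios multiply, 4 sense flips]
mesh 1 [82T→43T]: running ratio 82/43, sense −
mesh 2 [54T→48T]: running ratio 369/172, sense +
mesh 3 [80T→80T]: running ratio 369/172, sense −
mesh 4 [41T→21T]: running ratio 5043/1204, sense +
ω_out/ω_in = 5043/1204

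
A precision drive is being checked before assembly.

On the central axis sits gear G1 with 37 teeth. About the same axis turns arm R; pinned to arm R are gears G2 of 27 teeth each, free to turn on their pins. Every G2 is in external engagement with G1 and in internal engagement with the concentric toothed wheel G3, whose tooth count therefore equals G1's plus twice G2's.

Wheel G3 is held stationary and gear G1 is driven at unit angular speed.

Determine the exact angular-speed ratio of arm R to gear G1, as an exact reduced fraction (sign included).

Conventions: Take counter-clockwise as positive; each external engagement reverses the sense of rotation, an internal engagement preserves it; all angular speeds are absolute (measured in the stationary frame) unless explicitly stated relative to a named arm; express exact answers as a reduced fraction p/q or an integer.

topology: planetary set — G1 37T / G2 27T / G3 91T, arm = carrier (Willis)
ring teeth: 37 + 2·27 = 91
37(ω_sun−ω_arm) = −91(ω_ring−ω_arm),  ω_ring = 0, ω_sun = 1
37(1−ω_arm) = −91(0−ω_arm)  ⇒  128·ω_arm = 37  ⇒  ω_arm = 37/128
ω_out/ω_in = 37/128

37/128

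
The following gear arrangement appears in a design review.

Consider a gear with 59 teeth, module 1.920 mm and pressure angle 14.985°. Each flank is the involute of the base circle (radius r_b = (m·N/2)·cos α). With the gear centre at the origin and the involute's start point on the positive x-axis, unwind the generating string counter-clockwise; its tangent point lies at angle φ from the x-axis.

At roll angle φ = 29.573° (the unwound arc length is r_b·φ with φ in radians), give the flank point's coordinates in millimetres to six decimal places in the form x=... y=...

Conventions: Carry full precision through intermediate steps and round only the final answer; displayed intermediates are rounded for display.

single-mesh involute tooth geometry (59T wheel at module 1.920)
pitch radius r_p = m·N/2 = 1.920·59/2 = 56.640000
base radius r_b = r_p·cos α = 56.640000·cos 14.985° = 54.713875
roll angle φ = 29.573° = 0.51614622 rad
x = r_b·(cos φ + φ·sin φ) = 61.523690
y = r_b·(sin φ − φ·cos φ) = 2.441632

x=61.523690 y=2.441632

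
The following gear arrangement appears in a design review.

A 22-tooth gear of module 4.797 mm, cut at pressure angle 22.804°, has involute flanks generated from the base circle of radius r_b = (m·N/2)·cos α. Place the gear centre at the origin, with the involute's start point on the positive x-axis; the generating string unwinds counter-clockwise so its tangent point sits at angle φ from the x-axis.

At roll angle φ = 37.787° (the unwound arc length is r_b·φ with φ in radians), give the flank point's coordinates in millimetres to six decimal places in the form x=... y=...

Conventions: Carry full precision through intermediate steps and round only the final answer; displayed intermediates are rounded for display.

x=58.098275 y=4.451903

class = single-mesh tooth geometry [base-circle involute, m = 4.797, 22T]
pitch radius r_p = m·N/2 = 4.797·22/2 = 52.767000
base radius r_b = r_p·cos α = 52.767000·cos 22.804° = 48.642525
roll angle φ = 37.787° = 0.65950756 rad
x = r_b·(cos φ + φ·sin φ) = 58.098275
y = r_b·(sin φ − φ·cos φ) = 4.451903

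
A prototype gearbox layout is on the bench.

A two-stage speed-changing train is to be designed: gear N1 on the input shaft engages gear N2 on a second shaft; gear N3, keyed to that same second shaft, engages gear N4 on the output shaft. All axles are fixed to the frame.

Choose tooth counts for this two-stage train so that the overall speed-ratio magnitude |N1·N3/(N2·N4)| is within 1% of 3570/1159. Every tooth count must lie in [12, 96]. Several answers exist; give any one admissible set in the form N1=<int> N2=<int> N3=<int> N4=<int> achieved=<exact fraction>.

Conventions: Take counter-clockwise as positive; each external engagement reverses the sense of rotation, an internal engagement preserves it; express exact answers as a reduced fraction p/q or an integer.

N1=42 N2=19 N3=85 N4=61 achieved=3570/1159

class = fixed-axis compound train [2-stage, 3570/1159 wanted]
target = 3570/1159 in lowest terms: an exact hit needs N1·N3 = k·3570 and N2·N4 = k·1159 for one integer k, every count in [12, 96]; additionally prefer no 1:1 stage (N1 ≠ N2, N3 ≠ N4)
k = 1: N1·N3 = 3570 = 42·85, N2·N4 = 1159 = 19·61
achieved = 42·85/(19·61) = 3570/1159; |achieved − target| = 0 ≤ 357/11590 ✓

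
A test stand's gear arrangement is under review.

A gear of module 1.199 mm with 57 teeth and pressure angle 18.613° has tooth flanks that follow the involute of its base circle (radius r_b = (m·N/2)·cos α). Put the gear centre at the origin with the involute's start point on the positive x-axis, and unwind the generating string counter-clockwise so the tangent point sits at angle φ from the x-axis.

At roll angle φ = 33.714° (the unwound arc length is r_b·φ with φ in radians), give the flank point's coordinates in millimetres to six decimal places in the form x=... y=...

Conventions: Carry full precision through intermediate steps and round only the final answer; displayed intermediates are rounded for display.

x=37.514494 y=2.124040

topology: single-mesh involute geometry — m = 1.199, N = 57
pitch radius r_p = m·N/2 = 1.199·57/2 = 34.171500
base radius r_b = r_p·cos α = 34.171500·cos 18.613° = 32.384194
roll angle φ = 33.714° = 0.58842030 rad
x = r_b·(cos φ + φ·sin φ) = 37.514494
y = r_b·(sin φ − φ·cos φ) = 2.124040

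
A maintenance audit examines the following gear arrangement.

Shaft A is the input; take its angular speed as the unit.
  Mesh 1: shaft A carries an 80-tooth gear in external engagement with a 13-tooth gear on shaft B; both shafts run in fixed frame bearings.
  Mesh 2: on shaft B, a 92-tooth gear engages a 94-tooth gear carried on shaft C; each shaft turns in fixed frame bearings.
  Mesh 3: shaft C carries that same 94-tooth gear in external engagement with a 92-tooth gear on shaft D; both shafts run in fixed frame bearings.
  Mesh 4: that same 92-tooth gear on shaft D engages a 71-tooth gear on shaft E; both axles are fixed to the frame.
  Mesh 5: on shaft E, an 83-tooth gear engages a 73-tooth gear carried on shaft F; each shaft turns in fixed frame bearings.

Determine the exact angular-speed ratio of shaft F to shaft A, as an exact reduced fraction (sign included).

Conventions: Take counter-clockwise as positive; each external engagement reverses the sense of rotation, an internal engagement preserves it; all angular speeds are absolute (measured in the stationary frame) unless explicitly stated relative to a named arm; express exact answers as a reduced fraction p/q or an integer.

-610880/67379

class = fixed-axis compound train [5 meshes; 5 ratios multiply, 5 sense flips]
mesh 1 [80T→13T]: running ratio 80/13, sense −
mesh 2 [92T→94T]: running ratio 3680/611, sense +
mesh 3 [94T→92T]: running ratio 80/13, sense −
mesh 4 [92T→71T]: running ratio 7360/923, sense +
mesh 5 [83T→73T]: running ratio 610880/67379, sense −
ω_out/ω_in = -610880/67379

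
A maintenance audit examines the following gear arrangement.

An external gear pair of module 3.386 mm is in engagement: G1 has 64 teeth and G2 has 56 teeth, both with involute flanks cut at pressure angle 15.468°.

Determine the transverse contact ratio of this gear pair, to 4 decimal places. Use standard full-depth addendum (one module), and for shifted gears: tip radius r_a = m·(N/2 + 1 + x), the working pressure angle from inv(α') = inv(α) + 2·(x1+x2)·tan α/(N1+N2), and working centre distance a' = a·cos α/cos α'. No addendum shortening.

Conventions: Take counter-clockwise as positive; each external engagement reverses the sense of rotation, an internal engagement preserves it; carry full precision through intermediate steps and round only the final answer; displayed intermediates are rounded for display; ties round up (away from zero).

2.0997

topology: single-mesh involute geometry — m = 3.386, 64T/56T pair
base radii: r_b1 = 104.427443, r_b2 = 91.374012
tip radii: r_a1 = 111.738000, r_a2 = 98.194000
no profile shift: α' = α, a' = a
action lengths: √(r_a1²−r_b1²) = 39.752860, √(r_a2²−r_b2²) = 35.956245
base pitch p_b = π·m·cos α = 10.252140
CR = (39.752860 + 35.956245 − 203.160000·sin 15.46800°)/10.252140 = 2.099689
contact ratio ≈ 2.0997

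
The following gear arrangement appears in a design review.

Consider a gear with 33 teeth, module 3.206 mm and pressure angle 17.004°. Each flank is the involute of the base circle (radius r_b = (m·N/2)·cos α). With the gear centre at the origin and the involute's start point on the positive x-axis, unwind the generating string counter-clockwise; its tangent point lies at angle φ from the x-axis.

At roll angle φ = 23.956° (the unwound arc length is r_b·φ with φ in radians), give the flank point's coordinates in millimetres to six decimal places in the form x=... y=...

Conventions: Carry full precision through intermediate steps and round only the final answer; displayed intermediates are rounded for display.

x=54.816793 y=1.211092

single-mesh involute tooth geometry (33T wheel at module 3.206)
pitch radius r_p = m·N/2 = 3.206·33/2 = 52.899000
base radius r_b = r_p·cos α = 52.899000·cos 17.004° = 50.586485
roll angle φ = 23.956° = 0.41811108 rad
x = r_b·(cos φ + φ·sin φ) = 54.816793
y = r_b·(sin φ − φ·cos φ) = 1.211092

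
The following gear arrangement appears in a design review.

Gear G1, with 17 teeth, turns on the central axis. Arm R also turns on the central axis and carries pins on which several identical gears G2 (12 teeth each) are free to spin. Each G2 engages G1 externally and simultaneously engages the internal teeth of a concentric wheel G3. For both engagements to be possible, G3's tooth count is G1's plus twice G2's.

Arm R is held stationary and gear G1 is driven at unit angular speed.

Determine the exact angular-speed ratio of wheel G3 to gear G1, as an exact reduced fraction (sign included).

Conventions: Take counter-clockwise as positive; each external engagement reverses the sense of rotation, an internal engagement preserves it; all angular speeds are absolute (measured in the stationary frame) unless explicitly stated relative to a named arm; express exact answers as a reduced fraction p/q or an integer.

planetary set (17T centre, 12T on arm, 41T internal) — Willis relation
ring teeth: 17 + 2·12 = 41
17(ω_sun−ω_arm) = −41(ω_ring−ω_arm),  ω_arm = 0, ω_sun = 1
ω_ring = 0 − (17/41)(1−0) = -17/41
ω_out/ω_in = -17/41

-17/41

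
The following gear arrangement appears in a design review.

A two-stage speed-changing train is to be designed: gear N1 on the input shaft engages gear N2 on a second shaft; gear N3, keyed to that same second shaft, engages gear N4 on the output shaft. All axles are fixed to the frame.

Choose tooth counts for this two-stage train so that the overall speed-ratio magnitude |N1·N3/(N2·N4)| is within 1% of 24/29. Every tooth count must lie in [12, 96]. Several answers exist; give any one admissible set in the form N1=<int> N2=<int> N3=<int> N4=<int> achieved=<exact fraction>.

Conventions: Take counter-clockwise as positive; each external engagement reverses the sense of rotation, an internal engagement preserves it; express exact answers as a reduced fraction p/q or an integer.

N1=12 N2=29 N3=24 N4=12 achieved=24/29

design class (target 24/29): fixed-axis compound train
target = 24/29 in lowest terms: an exact hit needs N1·N3 = k·24 and N2·N4 = k·29 for one integer k, every count in [12, 96]; additionally prefer no 1:1 stage (N1 ≠ N2, N3 ≠ N4)
k = 1…11: no 1:1-free in-range split of k·24 and k·29 into factor pairs; take k = 12
k = 12: N1·N3 = 288 = 12·24, N2·N4 = 348 = 29·12
achieved = 12·24/(29·12) = 24/29; |achieved − target| = 0 ≤ 6/725 ✓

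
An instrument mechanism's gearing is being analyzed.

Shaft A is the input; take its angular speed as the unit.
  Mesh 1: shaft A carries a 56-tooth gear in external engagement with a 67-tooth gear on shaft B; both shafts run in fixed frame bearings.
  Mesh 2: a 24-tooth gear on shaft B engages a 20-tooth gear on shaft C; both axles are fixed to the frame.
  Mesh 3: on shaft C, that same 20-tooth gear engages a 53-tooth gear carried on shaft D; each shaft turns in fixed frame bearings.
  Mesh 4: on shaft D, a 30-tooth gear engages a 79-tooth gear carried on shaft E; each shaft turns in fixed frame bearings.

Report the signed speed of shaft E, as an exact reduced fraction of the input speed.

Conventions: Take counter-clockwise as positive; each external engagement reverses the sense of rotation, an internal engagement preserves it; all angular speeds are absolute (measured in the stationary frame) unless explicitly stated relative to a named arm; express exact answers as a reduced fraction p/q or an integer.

4-mesh fixed-axis compound train (all bearings frame-fixed)
mesh 1 [56T→67T]: |ω|/ω_in = 1×56/67 = 56/67, sense flips to −
mesh 2 [24T→20T]: |ω|/ω_in = (56/67)×24/20 = 336/335, sense flips to +
mesh 3 [20T→53T]: |ω|/ω_in = (336/335)×20/53 = 1344/3551, sense flips to −
mesh 4 [30T→79T]: |ω|/ω_in = (1344/3551)×30/79 = 40320/280529, sense flips to +
signed output speed (× input speed) = 40320/280529

40320/280529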